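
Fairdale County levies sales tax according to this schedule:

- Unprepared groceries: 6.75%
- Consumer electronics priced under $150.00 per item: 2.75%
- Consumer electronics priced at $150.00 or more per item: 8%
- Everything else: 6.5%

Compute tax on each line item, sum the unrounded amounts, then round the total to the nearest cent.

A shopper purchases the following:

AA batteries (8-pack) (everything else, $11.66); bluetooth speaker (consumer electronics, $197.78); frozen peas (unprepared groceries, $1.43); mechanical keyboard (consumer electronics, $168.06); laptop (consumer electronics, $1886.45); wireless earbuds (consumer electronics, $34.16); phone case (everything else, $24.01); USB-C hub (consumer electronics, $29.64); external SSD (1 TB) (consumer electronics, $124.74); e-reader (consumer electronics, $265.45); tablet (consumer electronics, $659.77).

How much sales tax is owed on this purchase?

AA batteries (8-pack) $11.66: everything else → 6.5% → $0.7579
Bluetooth speaker $197.78: consumer electronics, $150.00 or more → 8% → $15.8224
Frozen peas $1.43: unprepared groceries → 6.75% → $0.096525
Mechanical keyboard $168.06: consumer electronics, $150.00 or more → 8% → $13.4448
Laptop $1886.45: consumer electronics, $150.00 or more → 8% → $150.916
Wireless earbuds $34.16: consumer electronics, under $150.00 → 2.75% → $0.9394
Phone case $24.01: everything else → 6.5% → $1.56065
USB-C hub $29.64: consumer electronics, under $150.00 → 2.75% → $0.8151
External SSD (1 TB) $124.74: consumer electronics, under $150.00 → 2.75% → $3.43035
E-reader $265.45: consumer electronics, $150.00 or more → 8% → $21.236
Tablet $659.77: consumer electronics, $150.00 or more → 8% → $52.7816
Unrounded tax sum = $261.800725 → $261.80

$261.80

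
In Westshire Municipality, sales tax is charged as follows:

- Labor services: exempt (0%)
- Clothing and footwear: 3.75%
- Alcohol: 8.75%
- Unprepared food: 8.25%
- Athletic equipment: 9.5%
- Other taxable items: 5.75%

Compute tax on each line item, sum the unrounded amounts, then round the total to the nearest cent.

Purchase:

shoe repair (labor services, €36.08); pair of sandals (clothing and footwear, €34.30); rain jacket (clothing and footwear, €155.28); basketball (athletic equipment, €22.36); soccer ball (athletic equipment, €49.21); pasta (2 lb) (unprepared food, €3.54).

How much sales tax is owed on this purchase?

Shoe repair €36.08: labor services → 0% → €0.00
Pair of sandals €34.30: clothing and footwear → 3.75% → €1.28625
Rain jacket €155.28: clothing and footwear → 3.75% → €5.823
Basketball €22.36: athletic equipment → 9.5% → €2.1242
Soccer ball €49.21: athletic equipment → 9.5% → €4.67495
Pasta (2 lb) €3.54: unprepared food → 8.25% → €0.29205
Unrounded tax sum = €14.20045 → €14.20

€14.20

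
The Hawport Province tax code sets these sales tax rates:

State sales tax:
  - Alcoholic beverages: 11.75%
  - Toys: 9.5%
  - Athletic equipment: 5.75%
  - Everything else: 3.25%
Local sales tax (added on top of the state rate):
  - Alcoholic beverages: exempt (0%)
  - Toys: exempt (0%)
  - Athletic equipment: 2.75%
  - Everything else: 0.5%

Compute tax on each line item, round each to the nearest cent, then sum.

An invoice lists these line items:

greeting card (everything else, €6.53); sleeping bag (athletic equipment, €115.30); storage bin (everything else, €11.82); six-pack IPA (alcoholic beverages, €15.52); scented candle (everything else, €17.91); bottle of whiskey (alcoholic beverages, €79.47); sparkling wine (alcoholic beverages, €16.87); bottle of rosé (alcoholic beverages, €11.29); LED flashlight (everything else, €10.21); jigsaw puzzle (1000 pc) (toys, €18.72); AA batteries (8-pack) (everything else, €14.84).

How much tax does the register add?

€28.34

Greeting card €6.53: everything else → 3.25% + 0.5% local = 3.75% → €0.24
Sleeping bag €115.30: athletic equipment → 5.75% + 2.75% local = 8.5% → €9.80
Storage bin €11.82: everything else → 3.25% + 0.5% local = 3.75% → €0.44
Six-pack IPA €15.52: alcoholic beverages → 11.75% + 0% local = 11.75% → €1.82
Scented candle €17.91: everything else → 3.25% + 0.5% local = 3.75% → €0.67
Bottle of whiskey €79.47: alcoholic beverages → 11.75% + 0% local = 11.75% → €9.34
Sparkling wine €16.87: alcoholic beverages → 11.75% + 0% local = 11.75% → €1.98
Bottle of rosé €11.29: alcoholic beverages → 11.75% + 0% local = 11.75% → €1.33
LED flashlight €10.21: everything else → 3.25% + 0.5% local = 3.75% → €0.38
Jigsaw puzzle (1000 pc) €18.72: toys → 9.5% + 0% local = 9.5% → €1.78
AA batteries (8-pack) €14.84: everything else → 3.25% + 0.5% local = 3.75% → €0.56
Total tax = €0.24 + €9.80 + €0.44 + €1.82 + €0.67 + €9.34 + €1.98 + €1.33 + €0.38 + €1.78 + €0.56 = €28.34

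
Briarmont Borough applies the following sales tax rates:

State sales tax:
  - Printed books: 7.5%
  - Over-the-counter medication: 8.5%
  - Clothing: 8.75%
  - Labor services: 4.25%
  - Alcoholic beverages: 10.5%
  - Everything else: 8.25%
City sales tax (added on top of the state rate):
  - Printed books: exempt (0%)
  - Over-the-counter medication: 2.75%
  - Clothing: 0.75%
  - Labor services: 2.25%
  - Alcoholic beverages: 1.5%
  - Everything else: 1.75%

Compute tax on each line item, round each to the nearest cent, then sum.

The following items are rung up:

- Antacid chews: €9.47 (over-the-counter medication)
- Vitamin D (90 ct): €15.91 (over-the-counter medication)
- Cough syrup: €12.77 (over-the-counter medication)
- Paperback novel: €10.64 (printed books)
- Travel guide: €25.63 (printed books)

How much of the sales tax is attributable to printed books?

Paperback novel €10.64: printed books → 7.5% + 0% city = 7.5% → €0.80
Travel guide €25.63: printed books → 7.5% + 0% city = 7.5% → €1.92
Tax on printed books = €0.80 + €1.92 = €2.72

€2.72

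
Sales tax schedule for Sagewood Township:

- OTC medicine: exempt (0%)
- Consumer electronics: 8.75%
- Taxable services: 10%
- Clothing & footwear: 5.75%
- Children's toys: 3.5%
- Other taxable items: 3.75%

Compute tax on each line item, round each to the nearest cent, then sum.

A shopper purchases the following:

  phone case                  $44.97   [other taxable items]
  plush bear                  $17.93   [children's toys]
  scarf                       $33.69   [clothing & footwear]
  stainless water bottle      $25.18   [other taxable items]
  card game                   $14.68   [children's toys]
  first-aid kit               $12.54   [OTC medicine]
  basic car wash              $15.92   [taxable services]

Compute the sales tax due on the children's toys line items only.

Plush bear $17.93: children's toys → 3.5% → $0.63
Card game $14.68: children's toys → 3.5% → $0.51
Tax on children's toys = $0.63 + $0.51 = $1.14

$1.14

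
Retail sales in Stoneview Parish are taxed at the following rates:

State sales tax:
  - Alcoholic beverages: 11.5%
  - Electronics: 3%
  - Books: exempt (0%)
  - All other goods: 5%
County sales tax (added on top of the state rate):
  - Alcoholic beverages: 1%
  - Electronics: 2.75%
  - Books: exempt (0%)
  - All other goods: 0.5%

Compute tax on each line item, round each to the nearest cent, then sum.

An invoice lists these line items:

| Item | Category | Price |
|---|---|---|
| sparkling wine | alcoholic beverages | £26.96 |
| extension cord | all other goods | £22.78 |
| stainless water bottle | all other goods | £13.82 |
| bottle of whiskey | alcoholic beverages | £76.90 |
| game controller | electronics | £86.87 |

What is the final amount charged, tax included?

Sparkling wine £26.96: alcoholic beverages → 11.5% + 1% county = 12.5% → £3.37
Extension cord £22.78: all other goods → 5% + 0.5% county = 5.5% → £1.25
Stainless water bottle £13.82: all other goods → 5% + 0.5% county = 5.5% → £0.76
Bottle of whiskey £76.90: alcoholic beverages → 11.5% + 1% county = 12.5% → £9.61
Game controller £86.87: electronics → 3% + 2.75% county = 5.75% → £5.00
Subtotal = £227.33; tax = £19.99; total due = £247.32

£247.32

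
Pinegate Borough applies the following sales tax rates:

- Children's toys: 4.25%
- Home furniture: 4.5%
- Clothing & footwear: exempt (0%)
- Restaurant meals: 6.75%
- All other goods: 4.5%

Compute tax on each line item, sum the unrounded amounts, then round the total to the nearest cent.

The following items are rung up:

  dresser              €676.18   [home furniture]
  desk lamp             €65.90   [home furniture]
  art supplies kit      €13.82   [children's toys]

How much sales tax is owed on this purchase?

€33.98

Dresser €676.18: home furniture → 4.5% → €30.4281
Desk lamp €65.90: home furniture → 4.5% → €2.9655
Art supplies kit €13.82: children's toys → 4.25% → €0.58735
Unrounded tax sum = €33.98095 → €33.98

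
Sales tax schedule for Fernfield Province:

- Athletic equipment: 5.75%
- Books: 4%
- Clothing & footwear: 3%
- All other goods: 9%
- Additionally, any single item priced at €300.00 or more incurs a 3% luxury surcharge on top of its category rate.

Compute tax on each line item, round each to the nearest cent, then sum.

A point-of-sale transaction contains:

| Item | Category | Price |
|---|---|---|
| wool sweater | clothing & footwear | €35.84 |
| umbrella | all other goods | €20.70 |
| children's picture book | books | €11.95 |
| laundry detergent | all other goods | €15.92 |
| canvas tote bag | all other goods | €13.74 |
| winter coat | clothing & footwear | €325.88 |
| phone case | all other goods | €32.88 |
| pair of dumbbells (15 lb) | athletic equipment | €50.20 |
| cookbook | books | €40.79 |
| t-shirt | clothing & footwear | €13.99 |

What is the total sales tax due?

€33.54

Wool sweater €35.84: clothing & footwear → 3% → €1.08
Umbrella €20.70: all other goods → 9% → €1.86
Children's picture book €11.95: books → 4% → €0.48
Laundry detergent €15.92: all other goods → 9% → €1.43
Canvas tote bag €13.74: all other goods → 9% → €1.24
Winter coat €325.88: clothing & footwear → 3% + 3% surcharge = 6% → €19.55
Phone case €32.88: all other goods → 9% → €2.96
Pair of dumbbells (15 lb) €50.20: athletic equipment → 5.75% → €2.89
Cookbook €40.79: books → 4% → €1.63
T-shirt €13.99: clothing & footwear → 3% → €0.42
Total tax = €1.08 + €1.86 + €0.48 + €1.43 + €1.24 + €19.55 + €2.96 + €2.89 + €1.63 + €0.42 = €33.54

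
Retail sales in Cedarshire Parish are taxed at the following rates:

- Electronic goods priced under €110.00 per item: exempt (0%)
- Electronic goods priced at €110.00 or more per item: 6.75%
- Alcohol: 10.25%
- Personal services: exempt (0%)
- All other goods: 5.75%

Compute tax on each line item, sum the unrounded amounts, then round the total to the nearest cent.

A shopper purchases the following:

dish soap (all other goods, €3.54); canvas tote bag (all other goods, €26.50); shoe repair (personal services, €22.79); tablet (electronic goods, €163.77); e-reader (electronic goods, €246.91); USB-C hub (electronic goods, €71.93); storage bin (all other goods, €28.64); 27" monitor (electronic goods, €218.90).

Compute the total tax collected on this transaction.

Dish soap €3.54: all other goods → 5.75% → €0.20355
Canvas tote bag €26.50: all other goods → 5.75% → €1.52375
Shoe repair €22.79: personal services → 0% → €0.00
Tablet €163.77: electronic goods, €110.00 or more → 6.75% → €11.054475
E-reader €246.91: electronic goods, €110.00 or more → 6.75% → €16.666425
USB-C hub €71.93: electronic goods, under €110.00 → 0% → €0.00
Storage bin €28.64: all other goods → 5.75% → €1.6468
27" monitor €218.90: electronic goods, €110.00 or more → 6.75% → €14.77575
Unrounded tax sum = €45.87075 → €45.87

€45.87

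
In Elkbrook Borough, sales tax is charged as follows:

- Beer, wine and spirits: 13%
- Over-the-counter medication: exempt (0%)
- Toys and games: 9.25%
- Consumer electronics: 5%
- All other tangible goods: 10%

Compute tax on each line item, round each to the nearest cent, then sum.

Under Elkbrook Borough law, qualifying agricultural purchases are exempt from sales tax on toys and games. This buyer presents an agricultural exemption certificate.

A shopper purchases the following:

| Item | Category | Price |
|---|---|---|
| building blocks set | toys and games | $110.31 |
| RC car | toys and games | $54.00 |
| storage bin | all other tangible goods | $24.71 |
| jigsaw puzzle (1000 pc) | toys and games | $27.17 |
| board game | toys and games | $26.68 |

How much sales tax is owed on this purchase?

Building blocks set $110.31: toys and games, buyer-exempt → 0% → $0.00
RC car $54.00: toys and games, buyer-exempt → 0% → $0.00
Storage bin $24.71: all other tangible goods → 10% → $2.47
Jigsaw puzzle (1000 pc) $27.17: toys and games, buyer-exempt → 0% → $0.00
Board game $26.68: toys and games, buyer-exempt → 0% → $0.00
Total tax = $2.47

$2.47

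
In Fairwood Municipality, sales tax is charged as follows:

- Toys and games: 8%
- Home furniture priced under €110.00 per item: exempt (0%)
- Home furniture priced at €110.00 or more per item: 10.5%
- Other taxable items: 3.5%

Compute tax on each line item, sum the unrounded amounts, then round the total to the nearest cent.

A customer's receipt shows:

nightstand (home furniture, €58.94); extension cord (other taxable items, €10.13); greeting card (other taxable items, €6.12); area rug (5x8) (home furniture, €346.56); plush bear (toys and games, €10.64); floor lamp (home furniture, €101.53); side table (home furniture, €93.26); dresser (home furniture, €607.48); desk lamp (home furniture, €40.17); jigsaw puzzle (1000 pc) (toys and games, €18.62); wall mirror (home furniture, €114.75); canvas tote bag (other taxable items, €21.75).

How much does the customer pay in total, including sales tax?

Nightstand €58.94: home furniture, under €110.00 → 0% → €0.00
Extension cord €10.13: other taxable items → 3.5% → €0.35455
Greeting card €6.12: other taxable items → 3.5% → €0.2142
Area rug (5x8) €346.56: home furniture, €110.00 or more → 10.5% → €36.3888
Plush bear €10.64: toys and games → 8% → €0.8512
Floor lamp €101.53: home furniture, under €110.00 → 0% → €0.00
Side table €93.26: home furniture, under €110.00 → 0% → €0.00
Dresser €607.48: home furniture, €110.00 or more → 10.5% → €63.7854
Desk lamp €40.17: home furniture, under €110.00 → 0% → €0.00
Jigsaw puzzle (1000 pc) €18.62: toys and games → 8% → €1.4896
Wall mirror €114.75: home furniture, €110.00 or more → 10.5% → €12.04875
Canvas tote bag €21.75: other taxable items → 3.5% → €0.76125
Subtotal = €1429.95; unrounded tax = €115.89375 → €115.89; total due = €1545.84

€1545.84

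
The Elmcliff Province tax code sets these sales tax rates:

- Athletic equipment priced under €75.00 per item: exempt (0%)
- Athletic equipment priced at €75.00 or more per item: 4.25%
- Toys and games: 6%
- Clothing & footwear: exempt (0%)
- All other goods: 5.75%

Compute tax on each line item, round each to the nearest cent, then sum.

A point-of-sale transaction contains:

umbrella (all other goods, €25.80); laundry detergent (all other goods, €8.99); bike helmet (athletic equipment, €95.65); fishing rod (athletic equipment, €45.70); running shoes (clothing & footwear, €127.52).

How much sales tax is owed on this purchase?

€6.07

Umbrella €25.80: all other goods → 5.75% → €1.48
Laundry detergent €8.99: all other goods → 5.75% → €0.52
Bike helmet €95.65: athletic equipment, €75.00 or more → 4.25% → €4.07
Fishing rod €45.70: athletic equipment, under €75.00 → 0% → €0.00
Running shoes €127.52: clothing & footwear → 0% → €0.00
Total tax = €1.48 + €0.52 + €4.07 = €6.07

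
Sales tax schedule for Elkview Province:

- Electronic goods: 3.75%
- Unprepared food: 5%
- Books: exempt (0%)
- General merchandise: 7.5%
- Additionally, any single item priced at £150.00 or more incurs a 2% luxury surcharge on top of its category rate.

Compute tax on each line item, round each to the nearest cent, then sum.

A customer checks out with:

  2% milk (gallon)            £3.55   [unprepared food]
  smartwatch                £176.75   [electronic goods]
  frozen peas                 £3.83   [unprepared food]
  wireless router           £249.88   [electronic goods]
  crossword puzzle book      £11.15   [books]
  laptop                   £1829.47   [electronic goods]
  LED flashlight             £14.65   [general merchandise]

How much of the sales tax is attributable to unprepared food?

£0.37

2% milk (gallon) £3.55: unprepared food → 5% → £0.18
Frozen peas £3.83: unprepared food → 5% → £0.19
Tax on unprepared food = £0.18 + £0.19 = £0.37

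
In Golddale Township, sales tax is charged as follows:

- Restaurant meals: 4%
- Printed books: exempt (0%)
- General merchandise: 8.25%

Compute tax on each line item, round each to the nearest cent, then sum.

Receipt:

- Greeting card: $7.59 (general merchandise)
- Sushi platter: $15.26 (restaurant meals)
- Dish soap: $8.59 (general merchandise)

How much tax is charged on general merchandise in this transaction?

Greeting card $7.59: general merchandise → 8.25% → $0.63
Dish soap $8.59: general merchandise → 8.25% → $0.71
Tax on general merchandise = $0.63 + $0.71 = $1.34

$1.34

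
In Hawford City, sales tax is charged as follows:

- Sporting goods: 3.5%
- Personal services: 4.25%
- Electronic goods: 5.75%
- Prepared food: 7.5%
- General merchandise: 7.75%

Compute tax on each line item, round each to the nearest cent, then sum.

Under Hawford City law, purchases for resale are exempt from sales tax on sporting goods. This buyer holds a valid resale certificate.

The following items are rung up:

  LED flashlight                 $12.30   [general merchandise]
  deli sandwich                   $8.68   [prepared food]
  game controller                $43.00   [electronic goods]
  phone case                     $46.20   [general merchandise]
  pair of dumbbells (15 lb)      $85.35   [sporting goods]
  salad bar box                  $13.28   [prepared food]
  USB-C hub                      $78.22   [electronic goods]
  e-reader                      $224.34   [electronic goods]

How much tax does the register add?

LED flashlight $12.30: general merchandise → 7.75% → $0.95
Deli sandwich $8.68: prepared food → 7.5% → $0.65
Game controller $43.00: electronic goods → 5.75% → $2.47
Phone case $46.20: general merchandise → 7.75% → $3.58
Pair of dumbbells (15 lb) $85.35: sporting goods, buyer-exempt → 0% → $0.00
Salad bar box $13.28: prepared food → 7.5% → $1.00
USB-C hub $78.22: electronic goods → 5.75% → $4.50
E-reader $224.34: electronic goods → 5.75% → $12.90
Total tax = $0.95 + $0.65 + $2.47 + $3.58 + $1.00 + $4.50 + $12.90 = $26.05

$26.05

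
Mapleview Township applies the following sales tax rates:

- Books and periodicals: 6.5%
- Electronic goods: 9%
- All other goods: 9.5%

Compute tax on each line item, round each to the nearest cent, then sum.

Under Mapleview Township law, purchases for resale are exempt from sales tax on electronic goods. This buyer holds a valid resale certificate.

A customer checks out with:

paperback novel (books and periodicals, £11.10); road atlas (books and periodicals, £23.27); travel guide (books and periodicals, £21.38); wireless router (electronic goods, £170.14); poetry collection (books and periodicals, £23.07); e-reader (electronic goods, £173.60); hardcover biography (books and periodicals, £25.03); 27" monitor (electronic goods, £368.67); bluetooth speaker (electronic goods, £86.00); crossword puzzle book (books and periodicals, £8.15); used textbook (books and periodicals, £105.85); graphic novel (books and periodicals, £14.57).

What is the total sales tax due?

£15.11

Paperback novel £11.10: books and periodicals → 6.5% → £0.72
Road atlas £23.27: books and periodicals → 6.5% → £1.51
Travel guide £21.38: books and periodicals → 6.5% → £1.39
Wireless router £170.14: electronic goods, buyer-exempt → 0% → £0.00
Poetry collection £23.07: books and periodicals → 6.5% → £1.50
E-reader £173.60: electronic goods, buyer-exempt → 0% → £0.00
Hardcover biography £25.03: books and periodicals → 6.5% → £1.63
27" monitor £368.67: electronic goods, buyer-exempt → 0% → £0.00
Bluetooth speaker £86.00: electronic goods, buyer-exempt → 0% → £0.00
Crossword puzzle book £8.15: books and periodicals → 6.5% → £0.53
Used textbook £105.85: books and periodicals → 6.5% → £6.88
Graphic novel £14.57: books and periodicals → 6.5% → £0.95
Total tax = £0.72 + £1.51 + £1.39 + £1.50 + £1.63 + £0.53 + £6.88 + £0.95 = £15.11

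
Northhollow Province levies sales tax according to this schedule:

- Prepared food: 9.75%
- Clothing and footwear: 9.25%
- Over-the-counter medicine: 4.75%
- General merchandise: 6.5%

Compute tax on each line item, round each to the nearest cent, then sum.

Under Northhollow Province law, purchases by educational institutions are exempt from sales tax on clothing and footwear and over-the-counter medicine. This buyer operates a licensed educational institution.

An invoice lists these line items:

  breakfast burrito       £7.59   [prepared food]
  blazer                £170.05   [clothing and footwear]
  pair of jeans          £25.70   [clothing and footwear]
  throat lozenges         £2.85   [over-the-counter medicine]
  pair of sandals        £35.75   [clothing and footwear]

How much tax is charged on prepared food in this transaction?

Breakfast burrito £7.59: prepared food → 9.75% → £0.74
Tax on prepared food = £0.74

£0.74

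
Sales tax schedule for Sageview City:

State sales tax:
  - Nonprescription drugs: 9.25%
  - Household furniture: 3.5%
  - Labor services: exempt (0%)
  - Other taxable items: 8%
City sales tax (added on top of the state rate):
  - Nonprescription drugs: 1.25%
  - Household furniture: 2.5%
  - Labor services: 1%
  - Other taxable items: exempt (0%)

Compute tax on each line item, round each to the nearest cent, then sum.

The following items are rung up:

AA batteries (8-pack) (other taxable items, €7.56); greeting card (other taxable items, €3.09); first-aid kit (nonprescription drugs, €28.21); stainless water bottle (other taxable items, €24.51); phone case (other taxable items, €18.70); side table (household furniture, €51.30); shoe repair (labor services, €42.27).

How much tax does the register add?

AA batteries (8-pack) €7.56: other taxable items → 8% + 0% city = 8% → €0.60
Greeting card €3.09: other taxable items → 8% + 0% city = 8% → €0.25
First-aid kit €28.21: nonprescription drugs → 9.25% + 1.25% city = 10.5% → €2.96
Stainless water bottle €24.51: other taxable items → 8% + 0% city = 8% → €1.96
Phone case €18.70: other taxable items → 8% + 0% city = 8% → €1.50
Side table €51.30: household furniture → 3.5% + 2.5% city = 6% → €3.08
Shoe repair €42.27: labor services → 0% + 1% city = 1% → €0.42
Total tax = €0.60 + €0.25 + €2.96 + €1.96 + €1.50 + €3.08 + €0.42 = €10.77

€10.77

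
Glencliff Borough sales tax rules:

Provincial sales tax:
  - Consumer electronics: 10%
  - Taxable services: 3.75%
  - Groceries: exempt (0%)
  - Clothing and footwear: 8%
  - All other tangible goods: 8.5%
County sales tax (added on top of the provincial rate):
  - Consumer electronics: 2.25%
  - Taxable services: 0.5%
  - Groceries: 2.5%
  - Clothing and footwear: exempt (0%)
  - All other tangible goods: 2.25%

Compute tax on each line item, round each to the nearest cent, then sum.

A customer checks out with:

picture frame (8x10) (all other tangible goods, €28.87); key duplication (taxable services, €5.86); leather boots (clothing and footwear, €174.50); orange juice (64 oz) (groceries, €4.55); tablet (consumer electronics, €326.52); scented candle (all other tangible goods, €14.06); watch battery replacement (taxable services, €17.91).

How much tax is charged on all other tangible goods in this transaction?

€4.61

Picture frame (8x10) €28.87: all other tangible goods → 8.5% + 2.25% county = 10.75% → €3.10
Scented candle €14.06: all other tangible goods → 8.5% + 2.25% county = 10.75% → €1.51
Tax on all other tangible goods = €3.10 + €1.51 = €4.61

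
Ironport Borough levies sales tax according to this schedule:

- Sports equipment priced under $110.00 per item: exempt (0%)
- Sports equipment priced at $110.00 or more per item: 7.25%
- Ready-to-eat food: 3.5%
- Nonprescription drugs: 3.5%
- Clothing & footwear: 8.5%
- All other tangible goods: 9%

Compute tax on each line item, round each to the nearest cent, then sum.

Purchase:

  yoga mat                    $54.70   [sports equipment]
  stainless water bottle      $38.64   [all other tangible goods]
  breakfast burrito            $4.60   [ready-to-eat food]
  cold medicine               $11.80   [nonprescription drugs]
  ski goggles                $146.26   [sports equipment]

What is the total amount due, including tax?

Yoga mat $54.70: sports equipment, under $110.00 → 0% → $0.00
Stainless water bottle $38.64: all other tangible goods → 9% → $3.48
Breakfast burrito $4.60: ready-to-eat food → 3.5% → $0.16
Cold medicine $11.80: nonprescription drugs → 3.5% → $0.41
Ski goggles $146.26: sports equipment, $110.00 or more → 7.25% → $10.60
Subtotal = $256.00; tax = $14.65; total due = $270.65

$270.65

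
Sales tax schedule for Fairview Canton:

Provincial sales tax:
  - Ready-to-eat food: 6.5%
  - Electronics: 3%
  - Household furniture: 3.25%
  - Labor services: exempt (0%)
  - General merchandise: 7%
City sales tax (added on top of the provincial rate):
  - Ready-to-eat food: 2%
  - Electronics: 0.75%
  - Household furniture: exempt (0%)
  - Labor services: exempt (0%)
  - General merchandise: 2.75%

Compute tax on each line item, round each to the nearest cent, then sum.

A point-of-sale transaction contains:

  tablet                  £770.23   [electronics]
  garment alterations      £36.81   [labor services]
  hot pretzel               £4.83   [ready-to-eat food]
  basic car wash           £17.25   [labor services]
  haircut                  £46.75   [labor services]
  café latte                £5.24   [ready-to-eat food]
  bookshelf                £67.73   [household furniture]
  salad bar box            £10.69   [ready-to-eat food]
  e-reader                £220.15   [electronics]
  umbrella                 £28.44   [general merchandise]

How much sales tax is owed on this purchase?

Tablet £770.23: electronics → 3% + 0.75% city = 3.75% → £28.88
Garment alterations £36.81: labor services → 0% + 0% city = 0% → £0.00
Hot pretzel £4.83: ready-to-eat food → 6.5% + 2% city = 8.5% → £0.41
Basic car wash £17.25: labor services → 0% + 0% city = 0% → £0.00
Haircut £46.75: labor services → 0% + 0% city = 0% → £0.00
Café latte £5.24: ready-to-eat food → 6.5% + 2% city = 8.5% → £0.45
Bookshelf £67.73: household furniture → 3.25% + 0% city = 3.25% → £2.20
Salad bar box £10.69: ready-to-eat food → 6.5% + 2% city = 8.5% → £0.91
E-reader £220.15: electronics → 3% + 0.75% city = 3.75% → £8.26
Umbrella £28.44: general merchandise → 7% + 2.75% city = 9.75% → £2.77
Total tax = £28.88 + £0.41 + £0.45 + £2.20 + £0.91 + £8.26 + £2.77 = £43.88

£43.88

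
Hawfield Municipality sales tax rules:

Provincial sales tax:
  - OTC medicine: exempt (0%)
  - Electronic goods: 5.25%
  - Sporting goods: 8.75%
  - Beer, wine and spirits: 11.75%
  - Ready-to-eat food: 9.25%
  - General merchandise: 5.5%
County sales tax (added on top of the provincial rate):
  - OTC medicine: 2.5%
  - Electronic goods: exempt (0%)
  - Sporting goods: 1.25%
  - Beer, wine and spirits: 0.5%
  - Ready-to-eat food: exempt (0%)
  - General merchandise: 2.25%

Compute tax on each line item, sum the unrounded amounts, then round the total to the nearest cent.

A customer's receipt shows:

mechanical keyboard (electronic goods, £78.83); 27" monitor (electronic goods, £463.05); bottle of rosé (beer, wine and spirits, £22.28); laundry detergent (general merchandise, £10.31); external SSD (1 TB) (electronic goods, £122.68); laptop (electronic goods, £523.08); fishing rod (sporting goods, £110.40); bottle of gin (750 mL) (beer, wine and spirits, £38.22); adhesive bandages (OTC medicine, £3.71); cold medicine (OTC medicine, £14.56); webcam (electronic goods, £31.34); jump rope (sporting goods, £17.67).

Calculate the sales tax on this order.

£85.47

Mechanical keyboard £78.83: electronic goods → 5.25% + 0% county = 5.25% → £4.138575
27" monitor £463.05: electronic goods → 5.25% + 0% county = 5.25% → £24.310125
Bottle of rosé £22.28: beer, wine and spirits → 11.75% + 0.5% county = 12.25% → £2.7293
Laundry detergent £10.31: general merchandise → 5.5% + 2.25% county = 7.75% → £0.799025
External SSD (1 TB) £122.68: electronic goods → 5.25% + 0% county = 5.25% → £6.4407
Laptop £523.08: electronic goods → 5.25% + 0% county = 5.25% → £27.4617
Fishing rod £110.40: sporting goods → 8.75% + 1.25% county = 10% → £11.04
Bottle of gin (750 mL) £38.22: beer, wine and spirits → 11.75% + 0.5% county = 12.25% → £4.68195
Adhesive bandages £3.71: OTC medicine → 0% + 2.5% county = 2.5% → £0.09275
Cold medicine £14.56: OTC medicine → 0% + 2.5% county = 2.5% → £0.364
Webcam £31.34: electronic goods → 5.25% + 0% county = 5.25% → £1.64535
Jump rope £17.67: sporting goods → 8.75% + 1.25% county = 10% → £1.767
Unrounded tax sum = £85.470475 → £85.47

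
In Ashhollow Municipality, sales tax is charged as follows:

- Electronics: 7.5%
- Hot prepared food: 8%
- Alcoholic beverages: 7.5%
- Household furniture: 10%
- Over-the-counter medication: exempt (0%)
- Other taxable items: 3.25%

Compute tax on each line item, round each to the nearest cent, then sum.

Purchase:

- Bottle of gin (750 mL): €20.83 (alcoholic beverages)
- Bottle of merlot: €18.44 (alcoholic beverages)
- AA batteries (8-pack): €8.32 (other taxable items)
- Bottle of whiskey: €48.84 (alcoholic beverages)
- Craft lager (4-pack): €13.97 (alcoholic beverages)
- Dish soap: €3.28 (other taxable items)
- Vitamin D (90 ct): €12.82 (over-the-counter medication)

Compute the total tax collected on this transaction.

€8.03

Bottle of gin (750 mL) €20.83: alcoholic beverages → 7.5% → €1.56
Bottle of merlot €18.44: alcoholic beverages → 7.5% → €1.38
AA batteries (8-pack) €8.32: other taxable items → 3.25% → €0.27
Bottle of whiskey €48.84: alcoholic beverages → 7.5% → €3.66
Craft lager (4-pack) €13.97: alcoholic beverages → 7.5% → €1.05
Dish soap €3.28: other taxable items → 3.25% → €0.11
Vitamin D (90 ct) €12.82: over-the-counter medication → 0% → €0.00
Total tax = €1.56 + €1.38 + €0.27 + €3.66 + €1.05 + €0.11 = €8.03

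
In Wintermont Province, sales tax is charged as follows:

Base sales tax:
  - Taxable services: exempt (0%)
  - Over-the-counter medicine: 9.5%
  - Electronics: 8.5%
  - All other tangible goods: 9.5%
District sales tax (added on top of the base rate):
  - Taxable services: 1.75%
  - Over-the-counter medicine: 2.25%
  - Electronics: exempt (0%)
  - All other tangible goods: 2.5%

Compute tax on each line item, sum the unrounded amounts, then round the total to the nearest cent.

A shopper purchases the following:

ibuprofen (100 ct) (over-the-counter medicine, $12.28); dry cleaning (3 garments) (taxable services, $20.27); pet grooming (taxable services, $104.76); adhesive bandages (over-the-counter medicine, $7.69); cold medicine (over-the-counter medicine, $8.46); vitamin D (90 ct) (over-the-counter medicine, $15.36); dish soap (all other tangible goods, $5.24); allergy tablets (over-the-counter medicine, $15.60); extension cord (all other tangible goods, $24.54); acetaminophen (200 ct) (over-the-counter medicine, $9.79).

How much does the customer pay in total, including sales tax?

$237.88

Ibuprofen (100 ct) $12.28: over-the-counter medicine → 9.5% + 2.25% district = 11.75% → $1.4429
Dry cleaning (3 garments) $20.27: taxable services → 0% + 1.75% district = 1.75% → $0.354725
Pet grooming $104.76: taxable services → 0% + 1.75% district = 1.75% → $1.8333
Adhesive bandages $7.69: over-the-counter medicine → 9.5% + 2.25% district = 11.75% → $0.903575
Cold medicine $8.46: over-the-counter medicine → 9.5% + 2.25% district = 11.75% → $0.99405
Vitamin D (90 ct) $15.36: over-the-counter medicine → 9.5% + 2.25% district = 11.75% → $1.8048
Dish soap $5.24: all other tangible goods → 9.5% + 2.5% district = 12% → $0.6288
Allergy tablets $15.60: over-the-counter medicine → 9.5% + 2.25% district = 11.75% → $1.833
Extension cord $24.54: all other tangible goods → 9.5% + 2.5% district = 12% → $2.9448
Acetaminophen (200 ct) $9.79: over-the-counter medicine → 9.5% + 2.25% district = 11.75% → $1.150325
Subtotal = $223.99; unrounded tax = $13.890275 → $13.89; total due = $237.88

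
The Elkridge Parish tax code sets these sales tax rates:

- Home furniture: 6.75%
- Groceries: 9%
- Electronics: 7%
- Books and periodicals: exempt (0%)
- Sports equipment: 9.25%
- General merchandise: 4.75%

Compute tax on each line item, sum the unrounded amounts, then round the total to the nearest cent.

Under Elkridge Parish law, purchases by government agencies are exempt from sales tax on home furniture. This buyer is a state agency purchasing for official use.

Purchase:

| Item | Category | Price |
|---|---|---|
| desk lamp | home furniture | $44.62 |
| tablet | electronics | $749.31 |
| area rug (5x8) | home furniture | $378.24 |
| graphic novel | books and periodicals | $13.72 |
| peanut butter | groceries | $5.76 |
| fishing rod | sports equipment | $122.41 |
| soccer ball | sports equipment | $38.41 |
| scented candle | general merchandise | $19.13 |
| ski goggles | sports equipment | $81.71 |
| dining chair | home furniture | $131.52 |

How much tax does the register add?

Desk lamp $44.62: home furniture, buyer-exempt → 0% → $0.00
Tablet $749.31: electronics → 7% → $52.4517
Area rug (5x8) $378.24: home furniture, buyer-exempt → 0% → $0.00
Graphic novel $13.72: books and periodicals → 0% → $0.00
Peanut butter $5.76: groceries → 9% → $0.5184
Fishing rod $122.41: sports equipment → 9.25% → $11.322925
Soccer ball $38.41: sports equipment → 9.25% → $3.552925
Scented candle $19.13: general merchandise → 4.75% → $0.908675
Ski goggles $81.71: sports equipment → 9.25% → $7.558175
Dining chair $131.52: home furniture, buyer-exempt → 0% → $0.00
Unrounded tax sum = $76.3128 → $76.31

$76.31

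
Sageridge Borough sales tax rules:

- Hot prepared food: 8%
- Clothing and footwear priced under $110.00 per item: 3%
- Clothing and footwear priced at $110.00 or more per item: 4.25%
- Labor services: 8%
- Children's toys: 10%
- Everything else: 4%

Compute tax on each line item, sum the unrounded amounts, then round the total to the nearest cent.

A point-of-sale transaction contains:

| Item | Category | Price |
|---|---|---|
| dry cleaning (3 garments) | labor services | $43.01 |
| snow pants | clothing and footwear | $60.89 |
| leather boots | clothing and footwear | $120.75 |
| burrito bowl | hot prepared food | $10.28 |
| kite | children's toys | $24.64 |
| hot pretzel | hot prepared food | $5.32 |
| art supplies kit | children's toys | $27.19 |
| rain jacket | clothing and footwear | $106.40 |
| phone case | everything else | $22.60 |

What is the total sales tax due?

$20.93

Dry cleaning (3 garments) $43.01: labor services → 8% → $3.4408
Snow pants $60.89: clothing and footwear, under $110.00 → 3% → $1.8267
Leather boots $120.75: clothing and footwear, $110.00 or more → 4.25% → $5.131875
Burrito bowl $10.28: hot prepared food → 8% → $0.8224
Kite $24.64: children's toys → 10% → $2.464
Hot pretzel $5.32: hot prepared food → 8% → $0.4256
Art supplies kit $27.19: children's toys → 10% → $2.719
Rain jacket $106.40: clothing and footwear, under $110.00 → 3% → $3.192
Phone case $22.60: everything else → 4% → $0.904
Unrounded tax sum = $20.926375 → $20.93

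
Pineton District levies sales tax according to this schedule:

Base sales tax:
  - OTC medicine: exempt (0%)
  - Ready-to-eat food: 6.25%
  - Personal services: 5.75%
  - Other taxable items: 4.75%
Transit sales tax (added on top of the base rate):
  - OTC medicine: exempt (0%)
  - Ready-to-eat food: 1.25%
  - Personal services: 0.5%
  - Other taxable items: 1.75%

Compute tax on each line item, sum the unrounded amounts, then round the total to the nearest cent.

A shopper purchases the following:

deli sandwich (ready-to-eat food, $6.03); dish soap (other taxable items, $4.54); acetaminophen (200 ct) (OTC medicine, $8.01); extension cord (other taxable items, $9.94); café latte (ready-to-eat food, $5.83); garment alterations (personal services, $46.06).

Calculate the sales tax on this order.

Deli sandwich $6.03: ready-to-eat food → 6.25% + 1.25% transit = 7.5% → $0.45225
Dish soap $4.54: other taxable items → 4.75% + 1.75% transit = 6.5% → $0.2951
Acetaminophen (200 ct) $8.01: OTC medicine → 0% + 0% transit = 0% → $0.00
Extension cord $9.94: other taxable items → 4.75% + 1.75% transit = 6.5% → $0.6461
Café latte $5.83: ready-to-eat food → 6.25% + 1.25% transit = 7.5% → $0.43725
Garment alterations $46.06: personal services → 5.75% + 0.5% transit = 6.25% → $2.87875
Unrounded tax sum = $4.70945 → $4.71

$4.71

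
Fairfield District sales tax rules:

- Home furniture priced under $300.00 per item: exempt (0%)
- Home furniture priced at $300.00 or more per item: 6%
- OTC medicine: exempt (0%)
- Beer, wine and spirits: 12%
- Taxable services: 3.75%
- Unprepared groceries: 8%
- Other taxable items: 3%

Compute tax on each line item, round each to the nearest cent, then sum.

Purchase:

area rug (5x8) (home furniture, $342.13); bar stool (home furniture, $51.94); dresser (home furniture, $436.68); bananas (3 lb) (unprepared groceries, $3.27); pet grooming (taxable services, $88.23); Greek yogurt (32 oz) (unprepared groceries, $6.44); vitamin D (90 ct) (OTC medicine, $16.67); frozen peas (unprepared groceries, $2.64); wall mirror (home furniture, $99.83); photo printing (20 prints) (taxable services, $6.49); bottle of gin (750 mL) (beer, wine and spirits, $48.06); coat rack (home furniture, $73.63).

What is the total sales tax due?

Area rug (5x8) $342.13: home furniture, $300.00 or more → 6% → $20.53
Bar stool $51.94: home furniture, under $300.00 → 0% → $0.00
Dresser $436.68: home furniture, $300.00 or more → 6% → $26.20
Bananas (3 lb) $3.27: unprepared groceries → 8% → $0.26
Pet grooming $88.23: taxable services → 3.75% → $3.31
Greek yogurt (32 oz) $6.44: unprepared groceries → 8% → $0.52
Vitamin D (90 ct) $16.67: OTC medicine → 0% → $0.00
Frozen peas $2.64: unprepared groceries → 8% → $0.21
Wall mirror $99.83: home furniture, under $300.00 → 0% → $0.00
Photo printing (20 prints) $6.49: taxable services → 3.75% → $0.24
Bottle of gin (750 mL) $48.06: beer, wine and spirits → 12% → $5.77
Coat rack $73.63: home furniture, under $300.00 → 0% → $0.00
Total tax = $20.53 + $26.20 + $0.26 + $3.31 + $0.52 + $0.21 + $0.24 + $5.77 = $57.04

$57.04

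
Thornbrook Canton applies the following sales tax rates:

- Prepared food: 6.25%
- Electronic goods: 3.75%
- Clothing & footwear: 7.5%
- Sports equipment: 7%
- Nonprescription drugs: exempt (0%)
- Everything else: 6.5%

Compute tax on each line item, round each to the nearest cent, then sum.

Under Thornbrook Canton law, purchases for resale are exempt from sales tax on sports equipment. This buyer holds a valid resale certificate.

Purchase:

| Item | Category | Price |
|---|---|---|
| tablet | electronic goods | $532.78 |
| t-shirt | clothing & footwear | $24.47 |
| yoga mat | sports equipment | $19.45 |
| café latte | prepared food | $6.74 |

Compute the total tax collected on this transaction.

Tablet $532.78: electronic goods → 3.75% → $19.98
T-shirt $24.47: clothing & footwear → 7.5% → $1.84
Yoga mat $19.45: sports equipment, buyer-exempt → 0% → $0.00
Café latte $6.74: prepared food → 6.25% → $0.42
Total tax = $19.98 + $1.84 + $0.42 = $22.24

$22.24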